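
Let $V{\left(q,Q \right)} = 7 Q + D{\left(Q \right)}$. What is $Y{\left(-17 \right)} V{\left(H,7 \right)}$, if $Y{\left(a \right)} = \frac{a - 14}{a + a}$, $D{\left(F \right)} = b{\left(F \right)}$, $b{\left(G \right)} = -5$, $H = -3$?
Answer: $\frac{682}{17} \approx 40.118$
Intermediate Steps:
$D{\left(F \right)} = -5$
$V{\left(q,Q \right)} = -5 + 7 Q$ ($V{\left(q,Q \right)} = 7 Q - 5 = -5 + 7 Q$)
$Y{\left(a \right)} = \frac{-14 + a}{2 a}$
$Y{\left(-17 \right)} V{\left(H,7 \right)} = \frac{-14 - 17}{2 \left(-17\right)} \left(-5 + 7 \cdot 7\right) = \frac{1}{2} \left(- \frac{1}{17}\right) \left(-31\right) \left(-5 + 49\right) = \frac{31}{34} \cdot 44 = \frac{682}{17}$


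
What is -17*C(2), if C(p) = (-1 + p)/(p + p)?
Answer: -17/4 ≈ -4.2500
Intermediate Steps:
C(p) = (-1 + p)/(2*p) (C(p) = (-1 + p)/((2*p)) = (-1 + p)*(1/(2*p)) = (-1 + p)/(2*p))
-17*C(2) = -17*(-1 + 2)/(2*2) = -17/(2*2) = -17*¼ = -17/4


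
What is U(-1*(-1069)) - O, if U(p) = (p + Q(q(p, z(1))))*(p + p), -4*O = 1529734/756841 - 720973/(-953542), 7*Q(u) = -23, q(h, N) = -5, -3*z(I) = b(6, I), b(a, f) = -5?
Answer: 46041676573000299087/20207031063016 ≈ 2.2785e+6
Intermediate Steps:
z(I) = 5/3 (z(I) = -1/3*(-5) = 5/3)
Q(u) = -23/7 (Q(u) = (1/7)*(-23) = -23/7)
O = -2004327544121/2886718723288 (O = -(1529734/756841 - 720973/(-953542))/4 = -(1529734*(1/756841) - 720973*(-1/953542))/4 = -(1529734/756841 + 720973/953542)/4 = -1/4*2004327544121/721679680822 = -2004327544121/2886718723288 ≈ -0.69433)
U(p) = 2*p*(-23/7 + p) (U(p) = (p - 23/7)*(p + p) = (-23/7 + p)*(2*p) = 2*p*(-23/7 + p))
U(-1*(-1069)) - O = 2*(-1*(-1069))*(-23 + 7*(-1*(-1069)))/7 - 1*(-2004327544121/2886718723288) = (2/7)*1069*(-23 + 7*1069) + 2004327544121/2886718723288 = (2/7)*1069*(-23 + 7483) + 2004327544121/2886718723288 = (2/7)*1069*7460 + 2004327544121/2886718723288 = 15949480/7 + 2004327544121/2886718723288 = 46041676573000299087/20207031063016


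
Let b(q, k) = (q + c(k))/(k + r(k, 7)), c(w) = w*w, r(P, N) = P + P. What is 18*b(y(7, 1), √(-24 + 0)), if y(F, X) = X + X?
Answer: 11*I*√6 ≈ 26.944*I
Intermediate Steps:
r(P, N) = 2*P
c(w) = w²
y(F, X) = 2*X
b(q, k) = (q + k²)/(3*k) (b(q, k) = (q + k²)/(k + 2*k) = (q + k²)/((3*k)) = (q + k²)*(1/(3*k)) = (q + k²)/(3*k))
18*b(y(7, 1), √(-24 + 0)) = 18*((2*1 + (√(-24 + 0))²)/(3*(√(-24 + 0)))) = 18*((2 + (√(-24))²)/(3*(√(-24)))) = 18*((2 + (2*I*√6)²)/(3*((2*I*√6)))) = 18*((-I*√6/12)*(2 - 24)/3) = 18*((⅓)*(-I*√6/12)*(-22)) = 18*(11*I*√6/18) = 11*I*√6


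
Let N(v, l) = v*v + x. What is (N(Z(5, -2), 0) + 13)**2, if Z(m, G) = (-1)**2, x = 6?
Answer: 400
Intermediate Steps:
Z(m, G) = 1
N(v, l) = 6 + v**2 (N(v, l) = v*v + 6 = v**2 + 6 = 6 + v**2)
(N(Z(5, -2), 0) + 13)**2 = ((6 + 1**2) + 13)**2 = ((6 + 1) + 13)**2 = (7 + 13)**2 = 20**2 = 400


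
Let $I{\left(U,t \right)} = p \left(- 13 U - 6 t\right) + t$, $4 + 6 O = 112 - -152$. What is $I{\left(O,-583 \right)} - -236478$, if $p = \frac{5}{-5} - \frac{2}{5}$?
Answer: $\frac{3476797}{15} \approx 2.3179 \cdot 10^{5}$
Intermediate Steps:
$O = \frac{130}{3}$ ($O = - \frac{2}{3} + \frac{112 - -152}{6} = - \frac{2}{3} + \frac{112 + 152}{6} = - \frac{2}{3} + \frac{1}{6} \cdot 264 = - \frac{2}{3} + 44 = \frac{130}{3} \approx 43.333$)
$p = - \frac{7}{5}$ ($p = 5 \left(- \frac{1}{5}\right) - \frac{2}{5} = -1 - \frac{2}{5} = - \frac{7}{5} \approx -1.4$)
$I{\left(U,t \right)} = \frac{47 t}{5} + \frac{91 U}{5}$ ($I{\left(U,t \right)} = - \frac{7 \left(- 13 U - 6 t\right)}{5} + t = \left(\frac{42 t}{5} + \frac{91 U}{5}\right) + t = \frac{47 t}{5} + \frac{91 U}{5}$)
$I{\left(O,-583 \right)} - -236478 = \left(\frac{47}{5} \left(-583\right) + \frac{91}{5} \cdot \frac{130}{3}\right) - -236478 = \left(- \frac{27401}{5} + \frac{2366}{3}\right) + 236478 = - \frac{70373}{15} + 236478 = \frac{3476797}{15}$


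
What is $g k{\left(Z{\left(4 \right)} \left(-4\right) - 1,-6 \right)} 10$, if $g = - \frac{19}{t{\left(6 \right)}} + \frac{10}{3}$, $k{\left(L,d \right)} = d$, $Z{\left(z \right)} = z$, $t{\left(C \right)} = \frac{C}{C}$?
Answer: $940$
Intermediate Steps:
$t{\left(C \right)} = 1$
$g = - \frac{47}{3}$ ($g = - \frac{19}{1} + \frac{10}{3} = \left(-19\right) 1 + 10 \cdot \frac{1}{3} = -19 + \frac{10}{3} = - \frac{47}{3} \approx -15.667$)
$g k{\left(Z{\left(4 \right)} \left(-4\right) - 1,-6 \right)} 10 = \left(- \frac{47}{3}\right) \left(-6\right) 10 = 94 \cdot 10 = 940$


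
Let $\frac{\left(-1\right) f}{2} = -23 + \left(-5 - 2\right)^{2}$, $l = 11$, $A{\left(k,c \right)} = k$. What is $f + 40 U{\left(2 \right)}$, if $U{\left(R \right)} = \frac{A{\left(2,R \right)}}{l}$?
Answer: $- \frac{492}{11} \approx -44.727$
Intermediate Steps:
$U{\left(R \right)} = \frac{2}{11}$
$f = -52$ ($f = - 2 \left(-23 + \left(-5 - 2\right)^{2}\right) = - 2 \left(-23 + \left(-7\right)^{2}\right) = - 2 \left(-23 + 49\right) = \left(-2\right) 26 = -52$)
$f + 40 U{\left(2 \right)} = -52 + 40 \cdot \frac{2}{11} = -52 + \frac{80}{11} = - \frac{492}{11}$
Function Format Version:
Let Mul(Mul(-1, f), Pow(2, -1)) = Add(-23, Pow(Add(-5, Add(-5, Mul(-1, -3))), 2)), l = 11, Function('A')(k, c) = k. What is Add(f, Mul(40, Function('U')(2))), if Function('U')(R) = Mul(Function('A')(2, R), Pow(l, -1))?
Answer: Rational(-492, 11) ≈ -44.727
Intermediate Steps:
Function('U')(R) = Rational(2, 11) (Function('U')(R) = Mul(2, Pow(11, -1)) = Mul(2, Rational(1, 11)) = Rational(2, 11))
f = -52 (f = Mul(-2, Add(-23, Pow(Add(-5, Add(-5, Mul(-1, -3))), 2))) = Mul(-2, Add(-23, Pow(Add(-5, Add(-5, 3)), 2))) = Mul(-2, Add(-23, Pow(Add(-5, -2), 2))) = Mul(-2, Add(-23, Pow(-7, 2))) = Mul(-2, Add(-23, 49)) = Mul(-2, 26) = -52)
Add(f, Mul(40, Function('U')(2))) = Add(-52, Mul(40, Rational(2, 11))) = Add(-52, Rational(80, 11)) = Rational(-492, 11)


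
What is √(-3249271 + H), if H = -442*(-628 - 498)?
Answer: 3*I*√305731 ≈ 1658.8*I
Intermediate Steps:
H = 497692 (H = -442*(-1126) = 497692)
√(-3249271 + H) = √(-3249271 + 497692) = √(-2751579) = 3*I*√305731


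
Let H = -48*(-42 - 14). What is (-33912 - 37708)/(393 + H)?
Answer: -71620/3081 ≈ -23.246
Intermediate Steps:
H = 2688 (H = -48*(-56) = 2688)
(-33912 - 37708)/(393 + H) = (-33912 - 37708)/(393 + 2688) = -71620/3081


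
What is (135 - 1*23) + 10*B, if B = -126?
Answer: -1148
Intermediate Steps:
(135 - 1*23) + 10*B = (135 - 1*23) + 10*(-126) = (135 - 23) - 1260 = 112 - 1260 = -1148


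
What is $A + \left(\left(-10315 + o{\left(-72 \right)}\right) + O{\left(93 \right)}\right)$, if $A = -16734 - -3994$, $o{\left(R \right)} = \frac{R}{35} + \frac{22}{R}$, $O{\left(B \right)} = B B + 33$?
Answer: $- \frac{18112957}{1260} \approx -14375.0$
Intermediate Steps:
$O{\left(B \right)} = 33 + B^{2}$ ($O{\left(B \right)} = B^{2} + 33 = 33 + B^{2}$)
$o{\left(R \right)} = \frac{22}{R} + \frac{R}{35}$ ($o{\left(R \right)} = R \frac{1}{35} + \frac{22}{R} = \frac{R}{35} + \frac{22}{R} = \frac{22}{R} + \frac{R}{35}$)
$A = -12740$ ($A = -16734 + 3994 = -12740$)
$A + \left(\left(-10315 + o{\left(-72 \right)}\right) + O{\left(93 \right)}\right) = -12740 + \left(\left(-10315 + \left(\frac{22}{-72} + \frac{1}{35} \left(-72\right)\right)\right) + \left(33 + 93^{2}\right)\right) = -12740 + \left(\left(-10315 + \left(22 \left(- \frac{1}{72}\right) - \frac{72}{35}\right)\right) + \left(33 + 8649\right)\right) = -12740 + \left(\left(-10315 - \frac{2977}{1260}\right) + 8682\right) = -12740 + \left(- \frac{12999877}{1260} + 8682\right) = -12740 - \frac{2060557}{1260} = - \frac{18112957}{1260}$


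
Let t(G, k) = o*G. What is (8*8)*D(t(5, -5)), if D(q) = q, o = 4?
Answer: 1280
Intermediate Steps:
t(G, k) = 4*G
(8*8)*D(t(5, -5)) = (8*8)*(4*5) = 64*20 = 1280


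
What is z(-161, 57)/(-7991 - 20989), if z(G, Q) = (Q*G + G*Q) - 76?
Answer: 1843/2898 ≈ 0.63596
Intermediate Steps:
z(G, Q) = -76 + 2*G*Q (z(G, Q) = (G*Q + G*Q) - 76 = 2*G*Q - 76 = -76 + 2*G*Q)
z(-161, 57)/(-7991 - 20989) = (-76 + 2*(-161)*57)/(-7991 - 20989) = (-76 - 18354)/(-28980) = -18430*(-1/28980) = 1843/2898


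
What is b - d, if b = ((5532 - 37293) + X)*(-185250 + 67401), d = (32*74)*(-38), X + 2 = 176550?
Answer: -17062913179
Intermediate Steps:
X = 176548 (X = -2 + 176550 = 176548)
d = -89984 (d = 2368*(-38) = -89984)
b = -17063003163 (b = ((5532 - 37293) + 176548)*(-185250 + 67401) = (-31761 + 176548)*(-117849) = 144787*(-117849) = -17063003163)
b - d = -17063003163 - 1*(-89984) = -17063003163 + 89984 = -17062913179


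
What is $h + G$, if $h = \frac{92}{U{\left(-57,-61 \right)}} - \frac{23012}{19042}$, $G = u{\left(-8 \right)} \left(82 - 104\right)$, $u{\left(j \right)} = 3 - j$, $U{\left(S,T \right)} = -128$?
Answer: $- \frac{74317799}{304672} \approx -243.93$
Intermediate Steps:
$G = -242$ ($G = \left(3 - -8\right) \left(82 - 104\right) = \left(3 + 8\right) \left(-22\right) = 11 \left(-22\right) = -242$)
$h = - \frac{587175}{304672}$ ($h = \frac{92}{-128} - \frac{23012}{19042} = 92 \left(- \frac{1}{128}\right) - \frac{11506}{9521} = - \frac{23}{32} - \frac{11506}{9521} = - \frac{587175}{304672} \approx -1.9272$)
$h + G = - \frac{587175}{304672} - 242 = - \frac{74317799}{304672}$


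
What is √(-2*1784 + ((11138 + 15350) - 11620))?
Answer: 10*√113 ≈ 106.30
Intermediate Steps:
√(-2*1784 + ((11138 + 15350) - 11620)) = √(-3568 + (26488 - 11620)) = √(-3568 + 14868) = √11300 = 10*√113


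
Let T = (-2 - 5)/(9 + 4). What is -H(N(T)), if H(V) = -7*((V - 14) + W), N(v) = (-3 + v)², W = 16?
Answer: 17178/169 ≈ 101.65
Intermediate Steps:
T = -7/13 ≈ -0.53846
H(V) = -14 - 7*V (H(V) = -7*((V - 14) + 16) = -7*((-14 + V) + 16) = -7*(2 + V) = -14 - 7*V)
-H(N(T)) = -(-14 - 7*(-3 - 7/13)²) = -(-14 - 7*(-46/13)²) = -(-14 - 7*2116/169) = -(-14 - 14812/169) = -1*(-17178/169) = 17178/169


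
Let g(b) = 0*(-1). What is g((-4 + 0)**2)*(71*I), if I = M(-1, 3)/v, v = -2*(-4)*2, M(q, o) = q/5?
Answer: 0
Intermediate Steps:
M(q, o) = q/5 (M(q, o) = q*(1/5) = q/5)
v = 16 (v = 8*2 = 16)
g(b) = 0
I = -1/80 (I = ((1/5)*(-1))/16 = -1/5*1/16 = -1/80 ≈ -0.012500)
g((-4 + 0)**2)*(71*I) = 0*(71*(-1/80)) = 0*(-71/80) = 0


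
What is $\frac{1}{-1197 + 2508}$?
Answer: $\frac{1}{1311} \approx 0.00076278$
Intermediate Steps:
$\frac{1}{-1197 + 2508} = \frac{1}{1311}$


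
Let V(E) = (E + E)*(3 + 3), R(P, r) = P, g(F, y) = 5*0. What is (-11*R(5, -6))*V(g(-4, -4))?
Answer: 0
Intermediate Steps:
g(F, y) = 0
V(E) = 12*E (V(E) = (2*E)*6 = 12*E)
(-11*R(5, -6))*V(g(-4, -4)) = (-11*5)*(12*0) = -55*0 = 0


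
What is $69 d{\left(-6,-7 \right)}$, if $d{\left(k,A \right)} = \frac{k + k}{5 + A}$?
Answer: $414$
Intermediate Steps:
$d{\left(k,A \right)} = \frac{2 k}{5 + A}$
$69 d{\left(-6,-7 \right)} = 69 \cdot 2 \left(-6\right) \frac{1}{5 - 7} = 69 \cdot 2 \left(-6\right) \frac{1}{-2} = 69 \cdot 2 \left(-6\right) \left(- \frac{1}{2}\right) = 69 \cdot 6 = 414$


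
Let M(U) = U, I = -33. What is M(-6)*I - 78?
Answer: 120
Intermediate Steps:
M(-6)*I - 78 = -6*(-33) - 78 = 198 - 78 = 120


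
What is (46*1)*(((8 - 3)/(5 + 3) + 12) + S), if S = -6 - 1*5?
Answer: 299/4 ≈ 74.750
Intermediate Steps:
S = -11 (S = -6 - 5 = -11)
(46*1)*(((8 - 3)/(5 + 3) + 12) + S) = (46*1)*(((8 - 3)/(5 + 3) + 12) - 11) = 46*((5/8 + 12) - 11) = 46*(101/8 - 11) = 46*(13/8) = 299/4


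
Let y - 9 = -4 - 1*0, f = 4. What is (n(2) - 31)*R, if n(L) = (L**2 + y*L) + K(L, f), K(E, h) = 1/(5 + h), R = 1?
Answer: -152/9 ≈ -16.889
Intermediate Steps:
y = 5 (y = 9 + (-4 - 1*0) = 9 + (-4 + 0) = 9 - 4 = 5)
n(L) = 1/9 + L**2 + 5*L (n(L) = (L**2 + 5*L) + 1/(5 + 4) = (L**2 + 5*L) + 1/9 = 1/9 + L**2 + 5*L)
(n(2) - 31)*R = ((1/9 + 2**2 + 5*2) - 31)*1 = ((1/9 + 4 + 10) - 31)*1 = (127/9 - 31)*1 = -152/9*1 = -152/9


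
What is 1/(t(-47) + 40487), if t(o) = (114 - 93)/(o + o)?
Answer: 94/3805757 ≈ 2.4699e-5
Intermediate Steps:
t(o) = 21/(2*o) (t(o) = 21/((2*o)) = 21*(1/(2*o)) = 21/(2*o))
1/(t(-47) + 40487) = 1/((21/2)/(-47) + 40487) = 1/((21/2)*(-1/47) + 40487) = 1/(-21/94 + 40487) = 1/(3805757/94) = 94/3805757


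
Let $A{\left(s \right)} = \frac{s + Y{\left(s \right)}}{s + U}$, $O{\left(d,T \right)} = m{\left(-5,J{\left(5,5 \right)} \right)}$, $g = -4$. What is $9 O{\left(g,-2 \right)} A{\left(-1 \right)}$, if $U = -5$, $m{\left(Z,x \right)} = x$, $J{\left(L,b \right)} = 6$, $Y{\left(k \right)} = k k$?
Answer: $0$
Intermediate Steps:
$Y{\left(k \right)} = k^{2}$
$O{\left(d,T \right)} = 6$
$A{\left(s \right)} = \frac{s + s^{2}}{-5 + s}$ ($A{\left(s \right)} = \frac{s + s^{2}}{s - 5} = \frac{s + s^{2}}{-5 + s}$)
$9 O{\left(g,-2 \right)} A{\left(-1 \right)} = 9 \cdot 6 \left(- \frac{1 - 1}{-5 - 1}\right) = 54 \left(\left(-1\right) \frac{1}{-6} \cdot 0\right) = 54 \left(\left(-1\right) \left(- \frac{1}{6}\right) 0\right) = 54 \cdot 0 = 0$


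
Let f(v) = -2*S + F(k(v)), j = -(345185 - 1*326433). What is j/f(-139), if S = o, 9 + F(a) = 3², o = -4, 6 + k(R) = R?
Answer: -2344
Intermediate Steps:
k(R) = -6 + R
F(a) = 0 (F(a) = -9 + 3² = -9 + 9 = 0)
S = -4
j = -18752 (j = -(345185 - 326433) = -1*18752 = -18752)
f(v) = 8 (f(v) = -2*(-4) + 0 = 8 + 0 = 8)
j/f(-139) = -18752/8 = -18752*⅛ = -2344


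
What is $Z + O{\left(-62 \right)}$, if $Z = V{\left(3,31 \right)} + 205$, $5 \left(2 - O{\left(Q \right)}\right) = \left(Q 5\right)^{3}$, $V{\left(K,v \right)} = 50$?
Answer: $5958457$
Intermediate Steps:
$O{\left(Q \right)} = 2 - 25 Q^{3}$ ($O{\left(Q \right)} = 2 - \frac{\left(Q 5\right)^{3}}{5} = 2 - \frac{\left(5 Q\right)^{3}}{5} = 2 - \frac{125 Q^{3}}{5} = 2 - 25 Q^{3}$)
$Z = 255$ ($Z = 50 + 205 = 255$)
$Z + O{\left(-62 \right)} = 255 - \left(-2 + 25 \left(-62\right)^{3}\right) = 255 + \left(2 - -5958200\right) = 255 + \left(2 + 5958200\right) = 255 + 5958202 = 5958457$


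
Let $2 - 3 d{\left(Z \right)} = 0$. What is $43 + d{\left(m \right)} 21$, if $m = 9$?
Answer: $57$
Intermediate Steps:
$d{\left(Z \right)} = \frac{2}{3}$ ($d{\left(Z \right)} = \frac{2}{3} - 0 = \frac{2}{3} + 0 = \frac{2}{3}$)
$43 + d{\left(m \right)} 21 = 43 + \frac{2}{3} \cdot 21 = 43 + 14 = 57$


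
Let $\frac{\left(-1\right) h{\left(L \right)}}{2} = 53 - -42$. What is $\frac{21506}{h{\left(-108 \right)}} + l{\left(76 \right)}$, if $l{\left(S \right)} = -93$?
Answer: $- \frac{19588}{95} \approx -206.19$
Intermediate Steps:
$h{\left(L \right)} = -190$ ($h{\left(L \right)} = - 2 \left(53 - -42\right) = - 2 \left(53 + 42\right) = \left(-2\right) 95 = -190$)
$\frac{21506}{h{\left(-108 \right)}} + l{\left(76 \right)} = \frac{21506}{-190} - 93 = 21506 \left(- \frac{1}{190}\right) - 93 = - \frac{10753}{95} - 93 = - \frac{19588}{95}$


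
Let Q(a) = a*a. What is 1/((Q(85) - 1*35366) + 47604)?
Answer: 1/19463 ≈ 5.1380e-5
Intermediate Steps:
Q(a) = a²
1/((Q(85) - 1*35366) + 47604) = 1/((85² - 1*35366) + 47604) = 1/((7225 - 35366) + 47604) = 1/(-28141 + 47604) = 1/19463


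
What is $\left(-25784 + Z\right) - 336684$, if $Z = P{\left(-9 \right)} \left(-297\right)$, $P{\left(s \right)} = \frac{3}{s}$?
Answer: $-362369$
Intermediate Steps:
$Z = 99$ ($Z = \frac{3}{-9} \left(-297\right) = 3 \left(- \frac{1}{9}\right) \left(-297\right) = \left(- \frac{1}{3}\right) \left(-297\right) = 99$)
$\left(-25784 + Z\right) - 336684 = \left(-25784 + 99\right) - 336684 = -25685 - 336684 = -362369$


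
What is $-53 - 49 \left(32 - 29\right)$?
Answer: $-200$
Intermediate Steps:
$-53 - 49 \left(32 - 29\right) = -53 - 147 = -200$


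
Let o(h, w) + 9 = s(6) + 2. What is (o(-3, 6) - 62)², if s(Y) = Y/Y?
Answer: 4624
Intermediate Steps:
s(Y) = 1
o(h, w) = -6 (o(h, w) = -9 + (1 + 2) = -9 + 3 = -6)
(o(-3, 6) - 62)² = (-6 - 62)² = (-68)² = 4624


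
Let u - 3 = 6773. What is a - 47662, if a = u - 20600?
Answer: -61486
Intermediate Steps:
u = 6776 (u = 3 + 6773 = 6776)
a = -13824 (a = 6776 - 20600 = -13824)
a - 47662 = -13824 - 47662 = -61486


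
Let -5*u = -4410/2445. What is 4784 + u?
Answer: 3899254/815 ≈ 4784.4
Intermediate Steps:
u = 294/815 (u = -(-882)/2445 = -⅕*(-294/163) = 294/815 ≈ 0.36074)
4784 + u = 4784 + 294/815 = 3899254/815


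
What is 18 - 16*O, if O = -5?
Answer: 98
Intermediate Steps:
18 - 16*O = 18 - 16*(-5) = 18 + 80 = 98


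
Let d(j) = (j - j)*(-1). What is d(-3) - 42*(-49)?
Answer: 2058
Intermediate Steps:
d(j) = 0 (d(j) = 0*(-1) = 0)
d(-3) - 42*(-49) = 0 - 42*(-49) = 0 + 2058 = 2058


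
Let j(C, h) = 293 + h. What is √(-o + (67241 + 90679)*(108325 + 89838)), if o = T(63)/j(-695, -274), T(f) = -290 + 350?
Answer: 78*√1856853755/19 ≈ 1.7690e+5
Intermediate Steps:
T(f) = 60
o = 60/19 (o = 60/(293 - 274) = 60/19 ≈ 3.1579)
√(-o + (67241 + 90679)*(108325 + 89838)) = √(-1*60/19 + (67241 + 90679)*(108325 + 89838)) = √(-60/19 + 157920*198163) = √(-60/19 + 31293900960) = √(594584118180/19) = 78*√1856853755/19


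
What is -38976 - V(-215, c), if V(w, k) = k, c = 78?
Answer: -39054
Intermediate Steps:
-38976 - V(-215, c) = -38976 - 1*78 = -38976 - 78 = -39054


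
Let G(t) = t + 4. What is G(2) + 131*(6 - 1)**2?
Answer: 3281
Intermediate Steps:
G(t) = 4 + t
G(2) + 131*(6 - 1)**2 = (4 + 2) + 131*(6 - 1)**2 = 6 + 131*5**2 = 6 + 131*25 = 6 + 3275 = 3281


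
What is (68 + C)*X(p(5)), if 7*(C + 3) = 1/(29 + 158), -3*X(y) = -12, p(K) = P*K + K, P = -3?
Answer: 340344/1309 ≈ 260.00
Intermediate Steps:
p(K) = -2*K (p(K) = -3*K + K = -2*K)
X(y) = 4 (X(y) = -⅓*(-12) = 4)
C = -3926/1309 (C = -3 + 1/(7*(29 + 158)) = -3 + (⅐)/187 = -3 + (⅐)*(1/187) = -3 + 1/1309 = -3926/1309 ≈ -2.9992)
(68 + C)*X(p(5)) = (68 - 3926/1309)*4 = (85086/1309)*4 = 340344/1309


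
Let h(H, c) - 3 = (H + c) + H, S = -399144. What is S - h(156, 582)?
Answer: -400041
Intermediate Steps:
h(H, c) = 3 + c + 2*H (h(H, c) = 3 + ((H + c) + H) = 3 + (c + 2*H) = 3 + c + 2*H)
S - h(156, 582) = -399144 - (3 + 582 + 2*156) = -399144 - (3 + 582 + 312) = -399144 - 1*897 = -399144 - 897 = -400041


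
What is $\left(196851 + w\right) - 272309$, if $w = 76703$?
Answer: $1245$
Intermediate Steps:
$\left(196851 + w\right) - 272309 = \left(196851 + 76703\right) - 272309 = 273554 - 272309 = 1245$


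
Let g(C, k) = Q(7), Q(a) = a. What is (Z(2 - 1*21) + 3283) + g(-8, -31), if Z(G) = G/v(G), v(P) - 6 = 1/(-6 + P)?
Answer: 489735/149 ≈ 3286.8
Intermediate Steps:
v(P) = 6 + 1/(-6 + P)
Z(G) = G*(-6 + G)/(-35 + 6*G) (Z(G) = G/(((-35 + 6*G)/(-6 + G))) = G*((-6 + G)/(-35 + 6*G)) = G*(-6 + G)/(-35 + 6*G))
g(C, k) = 7
(Z(2 - 1*21) + 3283) + g(-8, -31) = ((2 - 1*21)*(-6 + (2 - 1*21))/(-35 + 6*(2 - 1*21)) + 3283) + 7 = ((2 - 21)*(-6 + (2 - 21))/(-35 + 6*(2 - 21)) + 3283) + 7 = (-19*(-6 - 19)/(-35 + 6*(-19)) + 3283) + 7 = (-19*(-25)/(-35 - 114) + 3283) + 7 = (-19*(-25)/(-149) + 3283) + 7 = (-19*(-1/149)*(-25) + 3283) + 7 = (-475/149 + 3283) + 7 = 488692/149 + 7 = 489735/149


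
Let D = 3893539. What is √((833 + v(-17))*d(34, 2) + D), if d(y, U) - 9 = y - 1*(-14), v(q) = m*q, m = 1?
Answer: √3940051 ≈ 1985.0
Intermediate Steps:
v(q) = q (v(q) = 1*q = q)
d(y, U) = 23 + y (d(y, U) = 9 + (y - 1*(-14)) = 9 + (y + 14) = 9 + (14 + y) = 23 + y)
√((833 + v(-17))*d(34, 2) + D) = √((833 - 17)*(23 + 34) + 3893539) = √(816*57 + 3893539) = √(46512 + 3893539) = √3940051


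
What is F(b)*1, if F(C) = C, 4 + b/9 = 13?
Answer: 81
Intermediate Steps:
b = 81 (b = -36 + 9*13 = -36 + 117 = 81)
F(b)*1 = 81*1 = 81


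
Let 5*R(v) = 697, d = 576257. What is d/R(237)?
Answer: 2881285/697 ≈ 4133.8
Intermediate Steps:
R(v) = 697/5 (R(v) = (⅕)*697 = 697/5)
d/R(237) = 576257/(697/5) = 576257*(5/697) = 2881285/697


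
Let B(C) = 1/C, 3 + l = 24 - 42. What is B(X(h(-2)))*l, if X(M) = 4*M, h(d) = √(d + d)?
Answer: 21*I/8 ≈ 2.625*I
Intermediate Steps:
h(d) = √2*√d (h(d) = √(2*d) = √2*√d)
l = -21 (l = -3 + (24 - 42) = -3 - 18 = -21)
B(X(h(-2)))*l = -21/(4*(√2*√(-2))) = -21/(4*(√2*(I*√2))) = -21/(4*(2*I)) = -21/(8*I) = -I/8*(-21) = 21*I/8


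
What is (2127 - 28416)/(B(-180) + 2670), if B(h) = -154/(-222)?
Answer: -126873/12889 ≈ -9.8435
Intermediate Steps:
B(h) = 77/111 (B(h) = -154*(-1/222) = 77/111)
(2127 - 28416)/(B(-180) + 2670) = (2127 - 28416)/(77/111 + 2670) = -26289/296447/111 = -26289*111/296447 = -126873/12889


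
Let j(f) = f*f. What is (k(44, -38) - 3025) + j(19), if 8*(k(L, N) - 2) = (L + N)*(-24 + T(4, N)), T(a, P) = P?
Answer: -5417/2 ≈ -2708.5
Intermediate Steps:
k(L, N) = 2 + (-24 + N)*(L + N)/8 (k(L, N) = 2 + ((L + N)*(-24 + N))/8 = 2 + ((-24 + N)*(L + N))/8 = 2 + (-24 + N)*(L + N)/8)
j(f) = f²
(k(44, -38) - 3025) + j(19) = ((2 - 3*44 - 3*(-38) + (⅛)*(-38)² + (⅛)*44*(-38)) - 3025) + 19² = ((2 - 132 + 114 + (⅛)*1444 - 209) - 3025) + 361 = ((2 - 132 + 114 + 361/2 - 209) - 3025) + 361 = (-89/2 - 3025) + 361 = -6139/2 + 361 = -5417/2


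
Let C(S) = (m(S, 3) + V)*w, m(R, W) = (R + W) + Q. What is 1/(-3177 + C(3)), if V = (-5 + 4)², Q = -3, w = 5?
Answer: -1/3157 ≈ -0.00031676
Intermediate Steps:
m(R, W) = -3 + R + W (m(R, W) = (R + W) - 3 = -3 + R + W)
V = 1 (V = (-1)² = 1)
C(S) = 5 + 5*S (C(S) = ((-3 + S + 3) + 1)*5 = (S + 1)*5 = (1 + S)*5 = 5 + 5*S)
1/(-3177 + C(3)) = 1/(-3177 + (5 + 5*3)) = 1/(-3177 + (5 + 15)) = 1/(-3177 + 20) = 1/(-3157) = -1/3157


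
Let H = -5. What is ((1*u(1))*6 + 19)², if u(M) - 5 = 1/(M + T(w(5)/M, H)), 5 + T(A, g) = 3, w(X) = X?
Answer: 1849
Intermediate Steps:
T(A, g) = -2 (T(A, g) = -5 + 3 = -2)
u(M) = 5 + 1/(-2 + M) (u(M) = 5 + 1/(M - 2) = 5 + 1/(-2 + M))
((1*u(1))*6 + 19)² = ((1*((-9 + 5*1)/(-2 + 1)))*6 + 19)² = ((1*((-9 + 5)/(-1)))*6 + 19)² = ((1*(-1*(-4)))*6 + 19)² = ((1*4)*6 + 19)² = (4*6 + 19)² = (24 + 19)² = 43² = 1849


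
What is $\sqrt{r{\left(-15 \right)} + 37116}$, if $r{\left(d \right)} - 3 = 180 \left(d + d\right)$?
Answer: $\sqrt{31719} \approx 178.1$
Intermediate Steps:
$r{\left(d \right)} = 3 + 360 d$ ($r{\left(d \right)} = 3 + 180 \left(d + d\right) = 3 + 180 \cdot 2 d = 3 + 360 d$)
$\sqrt{r{\left(-15 \right)} + 37116} = \sqrt{\left(3 + 360 \left(-15\right)\right) + 37116} = \sqrt{\left(3 - 5400\right) + 37116} = \sqrt{-5397 + 37116} = \sqrt{31719}$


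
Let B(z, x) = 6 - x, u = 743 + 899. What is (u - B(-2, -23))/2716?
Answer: 1613/2716 ≈ 0.59389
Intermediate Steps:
u = 1642
(u - B(-2, -23))/2716 = (1642 - (6 - 1*(-23)))/2716 = (1642 - (6 + 23))*(1/2716) = (1642 - 1*29)*(1/2716) = (1642 - 29)*(1/2716) = 1613*(1/2716) = 1613/2716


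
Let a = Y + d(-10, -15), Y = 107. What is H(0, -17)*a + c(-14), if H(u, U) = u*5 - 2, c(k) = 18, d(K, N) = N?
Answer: -166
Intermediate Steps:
H(u, U) = -2 + 5*u (H(u, U) = 5*u - 2 = -2 + 5*u)
a = 92 (a = 107 - 15 = 92)
H(0, -17)*a + c(-14) = (-2 + 5*0)*92 + 18 = (-2 + 0)*92 + 18 = -2*92 + 18 = -184 + 18 = -166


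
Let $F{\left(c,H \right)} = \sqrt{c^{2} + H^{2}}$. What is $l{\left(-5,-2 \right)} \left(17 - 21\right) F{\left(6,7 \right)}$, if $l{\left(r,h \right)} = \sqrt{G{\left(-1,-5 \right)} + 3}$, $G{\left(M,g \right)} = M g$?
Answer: $- 8 \sqrt{170} \approx -104.31$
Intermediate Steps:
$F{\left(c,H \right)} = \sqrt{H^{2} + c^{2}}$
$l{\left(r,h \right)} = 2 \sqrt{2}$ ($l{\left(r,h \right)} = \sqrt{\left(-1\right) \left(-5\right) + 3} = \sqrt{5 + 3} = \sqrt{8} = 2 \sqrt{2}$)
$l{\left(-5,-2 \right)} \left(17 - 21\right) F{\left(6,7 \right)} = 2 \sqrt{2} \left(17 - 21\right) \sqrt{7^{2} + 6^{2}} = 2 \sqrt{2} \left(-4\right) \sqrt{49 + 36} = - 8 \sqrt{2} \sqrt{85} = - 8 \sqrt{170}$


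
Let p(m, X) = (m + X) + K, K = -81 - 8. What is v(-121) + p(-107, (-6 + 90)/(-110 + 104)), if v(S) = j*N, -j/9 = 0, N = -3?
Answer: -210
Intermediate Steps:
j = 0 (j = -9*0 = 0)
K = -89
p(m, X) = -89 + X + m (p(m, X) = (m + X) - 89 = (X + m) - 89 = -89 + X + m)
v(S) = 0 (v(S) = 0*(-3) = 0)
v(-121) + p(-107, (-6 + 90)/(-110 + 104)) = 0 + (-89 + (-6 + 90)/(-110 + 104) - 107) = 0 + (-89 + 84/(-6) - 107) = 0 + (-89 + 84*(-⅙) - 107) = 0 + (-89 - 14 - 107) = 0 - 210 = -210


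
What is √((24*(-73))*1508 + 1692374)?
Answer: I*√949642 ≈ 974.5*I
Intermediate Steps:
√((24*(-73))*1508 + 1692374) = √(-1752*1508 + 1692374) = √(-2642016 + 1692374) = √(-949642) = I*√949642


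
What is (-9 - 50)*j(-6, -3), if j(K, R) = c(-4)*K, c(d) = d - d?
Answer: 0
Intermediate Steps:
c(d) = 0
j(K, R) = 0 (j(K, R) = 0*K = 0)
(-9 - 50)*j(-6, -3) = (-9 - 50)*0 = -59*0 = 0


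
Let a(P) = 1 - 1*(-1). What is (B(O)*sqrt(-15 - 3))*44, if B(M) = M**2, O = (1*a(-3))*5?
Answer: 13200*I*sqrt(2) ≈ 18668.0*I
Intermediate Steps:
a(P) = 2 (a(P) = 1 + 1 = 2)
O = 10 (O = (1*2)*5 = 2*5 = 10)
(B(O)*sqrt(-15 - 3))*44 = (10**2*sqrt(-15 - 3))*44 = (100*sqrt(-18))*44 = (100*(3*I*sqrt(2)))*44 = (300*I*sqrt(2))*44 = 13200*I*sqrt(2)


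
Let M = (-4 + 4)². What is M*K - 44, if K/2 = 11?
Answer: -44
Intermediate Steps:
K = 22 (K = 2*11 = 22)
M = 0 (M = 0² = 0)
M*K - 44 = 0*22 - 44 = 0 - 44 = -44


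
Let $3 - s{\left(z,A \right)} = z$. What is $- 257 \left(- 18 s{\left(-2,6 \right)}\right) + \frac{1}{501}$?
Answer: $\frac{11588131}{501} \approx 23130.0$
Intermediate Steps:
$s{\left(z,A \right)} = 3 - z$
$- 257 \left(- 18 s{\left(-2,6 \right)}\right) + \frac{1}{501} = - 257 \left(- 18 \left(3 - -2\right)\right) + \frac{1}{501} = - 257 \left(- 18 \left(3 + 2\right)\right) + \frac{1}{501} = - 257 \left(\left(-18\right) 5\right) + \frac{1}{501} = \left(-257\right) \left(-90\right) + \frac{1}{501} = 23130 + \frac{1}{501} = \frac{11588131}{501}$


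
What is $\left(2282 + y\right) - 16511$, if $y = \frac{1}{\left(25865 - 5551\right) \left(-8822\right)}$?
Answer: $- \frac{2549980626733}{179210108} \approx -14229.0$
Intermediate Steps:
$y = - \frac{1}{179210108}$ ($y = \frac{1}{20314} \left(- \frac{1}{8822}\right) = - \frac{1}{179210108} \approx -5.58 \cdot 10^{-9}$)
$\left(2282 + y\right) - 16511 = \left(2282 - \frac{1}{179210108}\right) - 16511 = \frac{408957466455}{179210108} - 16511 = - \frac{2549980626733}{179210108}$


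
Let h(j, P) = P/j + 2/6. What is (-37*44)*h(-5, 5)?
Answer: 3256/3 ≈ 1085.3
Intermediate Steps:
h(j, P) = ⅓ + P/j (h(j, P) = P/j + 2*(⅙) = P/j + ⅓ = ⅓ + P/j)
(-37*44)*h(-5, 5) = (-37*44)*((5 + (⅓)*(-5))/(-5)) = -(-1628)*(5 - 5/3)/5 = -(-1628)*10/(5*3) = -1628*(-⅔) = 3256/3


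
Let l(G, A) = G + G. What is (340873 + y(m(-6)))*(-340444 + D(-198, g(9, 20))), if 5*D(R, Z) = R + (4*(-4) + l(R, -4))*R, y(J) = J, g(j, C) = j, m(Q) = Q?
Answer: -552491550014/5 ≈ -1.1050e+11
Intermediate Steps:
l(G, A) = 2*G
D(R, Z) = R/5 + R*(-16 + 2*R)/5 (D(R, Z) = (R + (4*(-4) + 2*R)*R)/5 = (R + (-16 + 2*R)*R)/5 = (R + R*(-16 + 2*R))/5 = R/5 + R*(-16 + 2*R)/5)
(340873 + y(m(-6)))*(-340444 + D(-198, g(9, 20))) = (340873 - 6)*(-340444 + (⅕)*(-198)*(-15 + 2*(-198))) = 340867*(-340444 + (⅕)*(-198)*(-15 - 396)) = 340867*(-340444 + (⅕)*(-198)*(-411)) = 340867*(-340444 + 81378/5) = 340867*(-1620842/5) = -552491550014/5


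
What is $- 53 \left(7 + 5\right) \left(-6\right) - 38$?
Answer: $3778$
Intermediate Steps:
$- 53 \left(7 + 5\right) \left(-6\right) - 38 = - 53 \cdot 12 \left(-6\right) - 38 = \left(-53\right) \left(-72\right) - 38 = 3816 - 38 = 3778$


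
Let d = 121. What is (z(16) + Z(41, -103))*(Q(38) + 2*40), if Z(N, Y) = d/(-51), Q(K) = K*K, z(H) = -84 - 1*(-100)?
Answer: 353060/17 ≈ 20768.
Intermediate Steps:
z(H) = 16 (z(H) = -84 + 100 = 16)
Q(K) = K²
Z(N, Y) = -121/51 (Z(N, Y) = 121/(-51) = 121*(-1/51) = -121/51)
(z(16) + Z(41, -103))*(Q(38) + 2*40) = (16 - 121/51)*(38² + 2*40) = 695*(1444 + 80)/51 = (695/51)*1524 = 353060/17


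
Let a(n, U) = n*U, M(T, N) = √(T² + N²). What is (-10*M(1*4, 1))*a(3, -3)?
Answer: 90*√17 ≈ 371.08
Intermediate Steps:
M(T, N) = √(N² + T²)
a(n, U) = U*n
(-10*M(1*4, 1))*a(3, -3) = (-10*√(1² + (1*4)²))*(-3*3) = -10*√(1 + 4²)*(-9) = -10*√(1 + 16)*(-9) = -10*√17*(-9) = 90*√17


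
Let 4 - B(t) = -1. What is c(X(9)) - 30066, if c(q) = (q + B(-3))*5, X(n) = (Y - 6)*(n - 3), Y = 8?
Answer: -29981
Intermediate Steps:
B(t) = 5 (B(t) = 4 - 1*(-1) = 4 + 1 = 5)
X(n) = -6 + 2*n (X(n) = (8 - 6)*(n - 3) = 2*(-3 + n) = -6 + 2*n)
c(q) = 25 + 5*q (c(q) = (q + 5)*5 = (5 + q)*5 = 25 + 5*q)
c(X(9)) - 30066 = (25 + 5*(-6 + 2*9)) - 30066 = (25 + 5*(-6 + 18)) - 30066 = (25 + 5*12) - 30066 = (25 + 60) - 30066 = 85 - 30066 = -29981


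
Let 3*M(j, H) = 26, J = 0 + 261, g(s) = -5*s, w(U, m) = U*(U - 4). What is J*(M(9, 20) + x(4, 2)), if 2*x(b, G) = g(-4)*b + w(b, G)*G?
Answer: 12702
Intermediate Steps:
w(U, m) = U*(-4 + U)
J = 261
M(j, H) = 26/3 (M(j, H) = (1/3)*26 = 26/3)
x(b, G) = 10*b + G*b*(-4 + b)/2 (x(b, G) = ((-5*(-4))*b + (b*(-4 + b))*G)/2 = (20*b + G*b*(-4 + b))/2 = 10*b + G*b*(-4 + b)/2)
J*(M(9, 20) + x(4, 2)) = 261*(26/3 + (1/2)*4*(20 + 2*(-4 + 4))) = 261*(26/3 + (1/2)*4*(20 + 2*0)) = 261*(26/3 + (1/2)*4*(20 + 0)) = 261*(26/3 + (1/2)*4*20) = 261*(26/3 + 40) = 261*(146/3) = 12702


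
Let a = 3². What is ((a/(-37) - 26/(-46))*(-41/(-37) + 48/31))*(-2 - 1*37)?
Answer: -32560242/976097 ≈ -33.358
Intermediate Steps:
a = 9
((a/(-37) - 26/(-46))*(-41/(-37) + 48/31))*(-2 - 1*37) = ((9/(-37) - 26/(-46))*(-41/(-37) + 48/31))*(-2 - 1*37) = ((9*(-1/37) - 26*(-1/46))*(-41*(-1/37) + 48*(1/31)))*(-2 - 37) = ((-9/37 + 13/23)*(41/37 + 48/31))*(-39) = ((274/851)*(3047/1147))*(-39) = (834878/976097)*(-39) = -32560242/976097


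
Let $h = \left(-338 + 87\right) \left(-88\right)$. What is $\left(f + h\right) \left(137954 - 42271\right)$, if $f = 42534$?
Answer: $6183226826$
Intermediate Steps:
$h = 22088$ ($h = \left(-251\right) \left(-88\right) = 22088$)
$\left(f + h\right) \left(137954 - 42271\right) = \left(42534 + 22088\right) \left(137954 - 42271\right) = 64622 \cdot 95683 = 6183226826$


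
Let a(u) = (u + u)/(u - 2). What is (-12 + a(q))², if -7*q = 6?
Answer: 3249/25 ≈ 129.96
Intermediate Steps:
q = -6/7 (q = -⅐*6 = -6/7 ≈ -0.85714)
a(u) = 2*u/(-2 + u) (a(u) = (2*u)/(-2 + u) = 2*u/(-2 + u))
(-12 + a(q))² = (-12 + 2*(-6/7)/(-2 - 6/7))² = (-12 + 2*(-6/7)/(-20/7))² = (-12 + 2*(-6/7)*(-7/20))² = (-12 + ⅗)² = (-57/5)² = 3249/25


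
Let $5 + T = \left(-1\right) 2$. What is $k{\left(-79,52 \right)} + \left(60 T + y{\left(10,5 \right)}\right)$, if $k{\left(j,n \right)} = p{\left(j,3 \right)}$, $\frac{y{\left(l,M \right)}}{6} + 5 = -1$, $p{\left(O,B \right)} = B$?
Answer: $-453$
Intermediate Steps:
$y{\left(l,M \right)} = -36$ ($y{\left(l,M \right)} = -30 + 6 \left(-1\right) = -30 - 6 = -36$)
$T = -7$ ($T = -5 - 2 = -7$)
$k{\left(j,n \right)} = 3$
$k{\left(-79,52 \right)} + \left(60 T + y{\left(10,5 \right)}\right) = 3 + \left(60 \left(-7\right) - 36\right) = 3 - 456 = -453$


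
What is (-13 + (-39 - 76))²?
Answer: 16384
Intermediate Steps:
(-13 + (-39 - 76))² = (-13 - 115)² = (-128)² = 16384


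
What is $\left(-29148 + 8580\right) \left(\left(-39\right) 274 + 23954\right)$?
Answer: $-272896224$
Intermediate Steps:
$\left(-29148 + 8580\right) \left(\left(-39\right) 274 + 23954\right) = - 20568 \left(-10686 + 23954\right) = \left(-20568\right) 13268 = -272896224$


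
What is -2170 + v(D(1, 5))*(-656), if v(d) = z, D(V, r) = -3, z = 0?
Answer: -2170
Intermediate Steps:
v(d) = 0
-2170 + v(D(1, 5))*(-656) = -2170 + 0*(-656) = -2170 + 0 = -2170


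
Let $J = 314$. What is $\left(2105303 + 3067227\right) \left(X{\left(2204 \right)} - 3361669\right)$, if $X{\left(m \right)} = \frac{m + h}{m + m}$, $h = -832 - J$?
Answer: $- \frac{19161942427197955}{1102} \approx -1.7388 \cdot 10^{13}$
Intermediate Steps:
$h = -1146$ ($h = -832 - 314 = -1146$)
$X{\left(m \right)} = \frac{-1146 + m}{2 m}$ ($X{\left(m \right)} = \frac{m - 1146}{m + m} = \frac{-1146 + m}{2 m}$)
$\left(2105303 + 3067227\right) \left(X{\left(2204 \right)} - 3361669\right) = \left(2105303 + 3067227\right) \left(\frac{-1146 + 2204}{2 \cdot 2204} - 3361669\right) = 5172530 \left(\frac{1}{2} \cdot \frac{1}{2204} \cdot 1058 - 3361669\right) = 5172530 \left(\frac{529}{2204} - 3361669\right) = 5172530 \left(- \frac{7409117947}{2204}\right) = - \frac{19161942427197955}{1102}$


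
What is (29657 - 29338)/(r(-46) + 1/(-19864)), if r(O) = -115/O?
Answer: 6336616/49659 ≈ 127.60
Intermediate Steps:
(29657 - 29338)/(r(-46) + 1/(-19864)) = (29657 - 29338)/(-115/(-46) + 1/(-19864)) = 319/(-115*(-1/46) - 1/19864) = 319/(5/2 - 1/19864) = 319/(49659/19864) = 319*(19864/49659) = 6336616/49659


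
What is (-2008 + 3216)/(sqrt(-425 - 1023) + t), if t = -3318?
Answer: -1002036/2752643 - 604*I*sqrt(362)/2752643 ≈ -0.36403 - 0.0041749*I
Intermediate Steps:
(-2008 + 3216)/(sqrt(-425 - 1023) + t) = (-2008 + 3216)/(sqrt(-425 - 1023) - 3318) = 1208/(sqrt(-1448) - 3318) = 1208/(2*I*sqrt(362) - 3318) = 1208/(-3318 + 2*I*sqrt(362))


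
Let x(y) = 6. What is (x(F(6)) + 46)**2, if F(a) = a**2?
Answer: 2704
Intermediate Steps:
(x(F(6)) + 46)**2 = (6 + 46)**2 = 52**2 = 2704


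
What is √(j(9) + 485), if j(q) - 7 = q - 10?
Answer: √491 ≈ 22.159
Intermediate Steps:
j(q) = -3 + q (j(q) = 7 + (q - 10) = 7 + (-10 + q) = -3 + q)
√(j(9) + 485) = √((-3 + 9) + 485) = √(6 + 485) = √491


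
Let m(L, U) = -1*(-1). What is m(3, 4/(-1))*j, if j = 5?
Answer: 5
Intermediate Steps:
m(L, U) = 1
m(3, 4/(-1))*j = 1*5 = 5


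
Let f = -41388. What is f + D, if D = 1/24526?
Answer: -1015082087/24526 ≈ -41388.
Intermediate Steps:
D = 1/24526 ≈ 4.0773e-5
f + D = -41388 + 1/24526 = -1015082087/24526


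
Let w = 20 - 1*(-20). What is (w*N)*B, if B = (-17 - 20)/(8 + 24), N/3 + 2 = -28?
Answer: 8325/2 ≈ 4162.5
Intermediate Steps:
N = -90 (N = -6 + 3*(-28) = -6 - 84 = -90)
B = -37/32 ≈ -1.1563
w = 40 (w = 20 + 20 = 40)
(w*N)*B = (40*(-90))*(-37/32) = -3600*(-37/32) = 8325/2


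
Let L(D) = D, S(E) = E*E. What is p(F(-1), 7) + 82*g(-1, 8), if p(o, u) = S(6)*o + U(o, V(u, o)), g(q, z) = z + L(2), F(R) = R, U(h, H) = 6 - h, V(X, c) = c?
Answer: 791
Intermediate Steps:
S(E) = E²
g(q, z) = 2 + z (g(q, z) = z + 2 = 2 + z)
p(o, u) = 6 + 35*o (p(o, u) = 6²*o + (6 - o) = 36*o + (6 - o) = 6 + 35*o)
p(F(-1), 7) + 82*g(-1, 8) = (6 + 35*(-1)) + 82*(2 + 8) = (6 - 35) + 82*10 = -29 + 820 = 791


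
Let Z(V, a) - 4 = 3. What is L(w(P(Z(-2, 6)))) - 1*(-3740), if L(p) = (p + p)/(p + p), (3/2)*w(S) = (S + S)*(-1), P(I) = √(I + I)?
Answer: 3741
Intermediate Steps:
Z(V, a) = 7 (Z(V, a) = 4 + 3 = 7)
P(I) = √2*√I (P(I) = √(2*I) = √2*√I)
w(S) = -4*S/3 (w(S) = 2*((S + S)*(-1))/3 = 2*((2*S)*(-1))/3 = 2*(-2*S)/3 = -4*S/3)
L(p) = 1 (L(p) = (2*p)/((2*p)) = (2*p)*(1/(2*p)) = 1)
L(w(P(Z(-2, 6)))) - 1*(-3740) = 1 - 1*(-3740) = 1 + 3740 = 3741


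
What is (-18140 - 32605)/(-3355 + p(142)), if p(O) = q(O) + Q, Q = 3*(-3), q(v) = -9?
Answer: 50745/3373 ≈ 15.044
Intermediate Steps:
Q = -9
p(O) = -18 (p(O) = -9 - 9 = -18)
(-18140 - 32605)/(-3355 + p(142)) = (-18140 - 32605)/(-3355 - 18) = -50745/(-3373) = -50745*(-1/3373) = 50745/3373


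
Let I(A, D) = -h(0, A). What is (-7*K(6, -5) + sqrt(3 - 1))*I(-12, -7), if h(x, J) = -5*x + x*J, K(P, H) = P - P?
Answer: 0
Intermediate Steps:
K(P, H) = 0
h(x, J) = -5*x + J*x
I(A, D) = 0 (I(A, D) = -0*(-5 + A) = -1*0 = 0)
(-7*K(6, -5) + sqrt(3 - 1))*I(-12, -7) = (-7*0 + sqrt(3 - 1))*0 = (0 + sqrt(2))*0 = sqrt(2)*0 = 0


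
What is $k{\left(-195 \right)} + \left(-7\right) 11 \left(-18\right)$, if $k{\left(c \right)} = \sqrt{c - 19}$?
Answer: $1386 + i \sqrt{214} \approx 1386.0 + 14.629 i$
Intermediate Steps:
$k{\left(c \right)} = \sqrt{-19 + c}$
$k{\left(-195 \right)} + \left(-7\right) 11 \left(-18\right) = \sqrt{-19 - 195} + \left(-7\right) 11 \left(-18\right) = \sqrt{-214} - -1386 = i \sqrt{214} + 1386 = 1386 + i \sqrt{214}$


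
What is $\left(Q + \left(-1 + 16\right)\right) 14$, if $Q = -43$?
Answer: $-392$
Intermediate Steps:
$\left(Q + \left(-1 + 16\right)\right) 14 = \left(-43 + \left(-1 + 16\right)\right) 14 = \left(-43 + 15\right) 14 = \left(-28\right) 14 = -392$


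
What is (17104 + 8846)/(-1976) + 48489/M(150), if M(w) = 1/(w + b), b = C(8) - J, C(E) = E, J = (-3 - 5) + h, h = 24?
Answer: 6802799769/988 ≈ 6.8854e+6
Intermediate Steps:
J = 16 (J = (-3 - 5) + 24 = -8 + 24 = 16)
b = -8 (b = 8 - 1*16 = 8 - 16 = -8)
M(w) = 1/(-8 + w) (M(w) = 1/(w - 8) = 1/(-8 + w))
(17104 + 8846)/(-1976) + 48489/M(150) = (17104 + 8846)/(-1976) + 48489/(1/(-8 + 150)) = 25950*(-1/1976) + 48489/(1/142) = -12975/988 + 48489/(1/142) = -12975/988 + 48489*142 = -12975/988 + 6885438 = 6802799769/988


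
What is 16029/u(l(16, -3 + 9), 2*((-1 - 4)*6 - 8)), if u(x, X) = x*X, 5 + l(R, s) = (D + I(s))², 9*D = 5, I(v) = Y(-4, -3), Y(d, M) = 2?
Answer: -1298349/9424 ≈ -137.77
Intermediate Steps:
I(v) = 2
D = 5/9 (D = (⅑)*5 = 5/9 ≈ 0.55556)
l(R, s) = 124/81 (l(R, s) = -5 + (5/9 + 2)² = -5 + (23/9)² = -5 + 529/81 = 124/81)
u(x, X) = X*x
16029/u(l(16, -3 + 9), 2*((-1 - 4)*6 - 8)) = 16029/(((2*((-1 - 4)*6 - 8))*(124/81))) = 16029/(((2*(-5*6 - 8))*(124/81))) = 16029/(((2*(-30 - 8))*(124/81))) = 16029/(((2*(-38))*(124/81))) = 16029/((-76*124/81)) = 16029/(-9424/81) = 16029*(-81/9424) = -1298349/9424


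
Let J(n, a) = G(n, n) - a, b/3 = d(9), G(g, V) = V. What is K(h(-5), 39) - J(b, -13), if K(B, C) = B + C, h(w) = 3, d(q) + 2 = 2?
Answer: 29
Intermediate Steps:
d(q) = 0 (d(q) = -2 + 2 = 0)
b = 0 (b = 3*0 = 0)
J(n, a) = n - a
K(h(-5), 39) - J(b, -13) = (3 + 39) - (0 - 1*(-13)) = 42 - (0 + 13) = 42 - 1*13 = 42 - 13 = 29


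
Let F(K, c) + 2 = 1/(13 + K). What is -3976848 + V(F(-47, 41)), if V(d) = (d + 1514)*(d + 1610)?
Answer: -1786764191/1156 ≈ -1.5456e+6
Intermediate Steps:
F(K, c) = -2 + 1/(13 + K)
V(d) = (1514 + d)*(1610 + d)
-3976848 + V(F(-47, 41)) = -3976848 + (2437540 + ((-25 - 2*(-47))/(13 - 47))² + 3124*((-25 - 2*(-47))/(13 - 47))) = -3976848 + (2437540 + ((-25 + 94)/(-34))² + 3124*((-25 + 94)/(-34))) = -3976848 + (2437540 + (-1/34*69)² + 3124*(-1/34*69)) = -3976848 + (2437540 + (-69/34)² + 3124*(-69/34)) = -3976848 + (2437540 + 4761/1156 - 107778/17) = -3976848 + 2810472097/1156 = -1786764191/1156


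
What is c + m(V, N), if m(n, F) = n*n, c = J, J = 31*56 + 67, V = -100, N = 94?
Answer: 11803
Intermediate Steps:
J = 1803 (J = 1736 + 67 = 1803)
c = 1803
m(n, F) = n²
c + m(V, N) = 1803 + (-100)² = 1803 + 10000 = 11803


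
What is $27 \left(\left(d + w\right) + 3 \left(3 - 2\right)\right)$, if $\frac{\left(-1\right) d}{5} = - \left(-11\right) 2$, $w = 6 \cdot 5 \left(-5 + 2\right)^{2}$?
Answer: $4401$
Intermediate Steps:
$w = 270$ ($w = 30 \left(-3\right)^{2} = 30 \cdot 9 = 270$)
$d = -110$ ($d = - 5 \left(- \left(-11\right) 2\right) = - 5 \left(\left(-1\right) \left(-22\right)\right) = \left(-5\right) 22 = -110$)
$27 \left(\left(d + w\right) + 3 \left(3 - 2\right)\right) = 27 \left(\left(-110 + 270\right) + 3 \left(3 - 2\right)\right) = 27 \left(160 + 3 \cdot 1\right) = 27 \left(160 + 3\right) = 27 \cdot 163 = 4401$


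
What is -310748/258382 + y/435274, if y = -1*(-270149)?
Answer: -32729443017/56233483334 ≈ -0.58203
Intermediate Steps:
y = 270149
-310748/258382 + y/435274 = -310748/258382 + 270149/435274 = -310748*1/258382 + 270149*(1/435274) = -155374/129191 + 270149/435274 = -32729443017/56233483334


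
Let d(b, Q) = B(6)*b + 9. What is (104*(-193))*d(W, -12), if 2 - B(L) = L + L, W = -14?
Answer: -2990728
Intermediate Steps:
B(L) = 2 - 2*L (B(L) = 2 - (L + L) = 2 - 2*L)
d(b, Q) = 9 - 10*b (d(b, Q) = (2 - 2*6)*b + 9 = (2 - 12)*b + 9 = -10*b + 9 = 9 - 10*b)
(104*(-193))*d(W, -12) = (104*(-193))*(9 - 10*(-14)) = -20072*(9 + 140) = -20072*149 = -2990728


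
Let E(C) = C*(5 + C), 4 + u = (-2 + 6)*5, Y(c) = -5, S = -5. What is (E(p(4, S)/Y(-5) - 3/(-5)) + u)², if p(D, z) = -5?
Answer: 440896/625 ≈ 705.43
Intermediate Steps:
u = 16 (u = -4 + (-2 + 6)*5 = -4 + 4*5 = -4 + 20 = 16)
(E(p(4, S)/Y(-5) - 3/(-5)) + u)² = ((-5/(-5) - 3/(-5))*(5 + (-5/(-5) - 3/(-5))) + 16)² = ((-5*(-⅕) - 3*(-⅕))*(5 + (-5*(-⅕) - 3*(-⅕))) + 16)² = ((1 + ⅗)*(5 + (1 + ⅗)) + 16)² = (8*(5 + 8/5)/5 + 16)² = ((8/5)*(33/5) + 16)² = (264/25 + 16)² = (664/25)² = 440896/625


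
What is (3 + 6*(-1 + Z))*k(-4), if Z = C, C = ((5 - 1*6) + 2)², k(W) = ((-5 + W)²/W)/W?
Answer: 243/16 ≈ 15.188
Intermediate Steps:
k(W) = (-5 + W)²/W² (k(W) = ((-5 + W)²/W)/W = (-5 + W)²/W²)
C = 1 (C = ((5 - 6) + 2)² = (-1 + 2)² = 1² = 1)
Z = 1
(3 + 6*(-1 + Z))*k(-4) = (3 + 6*(-1 + 1))*((-5 - 4)²/(-4)²) = (3 + 6*0)*((1/16)*(-9)²) = (3 + 0)*((1/16)*81) = 3*(81/16) = 243/16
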